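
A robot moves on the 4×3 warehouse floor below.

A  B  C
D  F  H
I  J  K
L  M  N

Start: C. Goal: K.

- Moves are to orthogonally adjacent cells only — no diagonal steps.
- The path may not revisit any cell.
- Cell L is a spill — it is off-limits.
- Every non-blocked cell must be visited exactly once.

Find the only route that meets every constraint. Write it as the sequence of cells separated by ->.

C -> H -> F -> B -> A -> D -> I -> J -> M -> N -> K

Need to visit all 11 open cells exactly once, starting at C and ending at K.
Cell M has only two open neighbours (J and N), so the path must pass straight through it: one of those is the cell it's entered from and the other is where it exits.
Route from C: down 1 to H, left 1 to F, up 1 to B, left 1 to A, down 2 to I, right 1 to J, down 1 to M, right 1 to N, up 1 to K — 10 moves in all.
Check: all 11 open cells covered.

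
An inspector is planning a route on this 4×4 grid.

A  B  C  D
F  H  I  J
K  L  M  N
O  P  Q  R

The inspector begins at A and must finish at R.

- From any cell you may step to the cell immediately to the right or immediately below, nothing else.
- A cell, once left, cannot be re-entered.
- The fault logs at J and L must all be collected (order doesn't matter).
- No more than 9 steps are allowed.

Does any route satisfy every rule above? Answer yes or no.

L is below but to the left of J: going J → L would need a leftward move and L → J an upward move, so no right/down-only route can visit both required cells.

no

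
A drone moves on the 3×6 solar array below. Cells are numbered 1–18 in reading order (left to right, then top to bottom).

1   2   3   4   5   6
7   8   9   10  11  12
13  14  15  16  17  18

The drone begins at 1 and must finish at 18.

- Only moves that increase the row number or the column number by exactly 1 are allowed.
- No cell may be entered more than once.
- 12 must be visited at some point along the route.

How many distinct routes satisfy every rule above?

A right/down-only route from 1 to 18 makes exactly 2 down-moves and 5 right-moves in some order.
With no other constraints that would be C(7,2) = 21 routes.
Split at 12 and multiply the segment counts: 1→12: 6; 12→18: 1; product = 6.
That gives 6 routes.

6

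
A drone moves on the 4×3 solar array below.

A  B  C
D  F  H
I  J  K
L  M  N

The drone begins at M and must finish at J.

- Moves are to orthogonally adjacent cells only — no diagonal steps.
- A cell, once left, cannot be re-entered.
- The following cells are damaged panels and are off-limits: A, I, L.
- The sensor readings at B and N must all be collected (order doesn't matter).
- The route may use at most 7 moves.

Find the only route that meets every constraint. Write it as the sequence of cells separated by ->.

The budget equals the shortest possible length, so every move has to be on a shortest route through the required cells.
Route from M: right to N, 3× up (reaching C), left to B, 2× down (reaching J) — 7 moves in all.
Check: all required cells visited; 7 ≤ 7 moves.

M -> N -> K -> H -> C -> B -> F -> J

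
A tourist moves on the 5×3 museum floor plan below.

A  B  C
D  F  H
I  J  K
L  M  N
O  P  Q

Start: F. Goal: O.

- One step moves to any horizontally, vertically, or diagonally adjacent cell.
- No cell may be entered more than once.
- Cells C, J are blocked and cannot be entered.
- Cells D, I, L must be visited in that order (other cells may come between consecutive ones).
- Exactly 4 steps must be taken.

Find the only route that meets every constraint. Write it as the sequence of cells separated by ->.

F -> D -> I -> L -> O

The waypoints must appear in the order D, I, L, with no cell reused.
Route from F: left to D, 3× down (reaching O) — 4 moves in all.
Check: order respected (D at step 1, I at step 2, L at step 3); 4 moves as required.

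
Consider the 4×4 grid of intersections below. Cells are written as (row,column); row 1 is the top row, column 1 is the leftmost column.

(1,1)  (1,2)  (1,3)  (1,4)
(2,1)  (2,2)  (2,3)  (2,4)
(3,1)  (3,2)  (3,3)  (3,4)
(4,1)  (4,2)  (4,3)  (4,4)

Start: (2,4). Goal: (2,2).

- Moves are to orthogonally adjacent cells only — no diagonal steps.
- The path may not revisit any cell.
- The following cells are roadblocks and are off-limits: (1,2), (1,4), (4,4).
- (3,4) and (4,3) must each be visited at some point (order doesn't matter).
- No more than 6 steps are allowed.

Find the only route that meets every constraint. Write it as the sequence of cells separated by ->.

Any route must reach (3,4) and (4,3) and still end at (2,2) within 6 moves, so the order of the required stops is forced.
Route from (2,4): down 1 to (3,4), left 1 to (3,3), down 1 to (4,3), left 1 to (4,2), up 2 to (2,2) — 6 moves in all.
Check: all required cells visited; 6 ≤ 6 moves.

(2,4) -> (3,4) -> (3,3) -> (4,3) -> (4,2) -> (3,2) -> (2,2)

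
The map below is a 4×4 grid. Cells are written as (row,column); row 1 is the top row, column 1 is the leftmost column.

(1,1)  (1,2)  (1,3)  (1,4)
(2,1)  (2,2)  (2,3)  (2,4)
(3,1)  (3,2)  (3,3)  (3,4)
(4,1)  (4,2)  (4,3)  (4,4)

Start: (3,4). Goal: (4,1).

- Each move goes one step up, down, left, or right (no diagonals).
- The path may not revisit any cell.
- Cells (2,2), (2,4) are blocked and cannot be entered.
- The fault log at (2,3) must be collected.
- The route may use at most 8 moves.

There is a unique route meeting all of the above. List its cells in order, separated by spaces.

Any route must reach (2,3) and still end at (4,1) within 8 moves, so the order of the required stops is forced.
Route from (3,4): left 1 to (3,3), up 2 to (1,3), left 2 to (1,1), down 3 to (4,1) — 8 moves in all.
Check: all required cells visited; 8 ≤ 8 moves.

(3,4) (3,3) (2,3) (1,3) (1,2) (1,1) (2,1) (3,1) (4,1)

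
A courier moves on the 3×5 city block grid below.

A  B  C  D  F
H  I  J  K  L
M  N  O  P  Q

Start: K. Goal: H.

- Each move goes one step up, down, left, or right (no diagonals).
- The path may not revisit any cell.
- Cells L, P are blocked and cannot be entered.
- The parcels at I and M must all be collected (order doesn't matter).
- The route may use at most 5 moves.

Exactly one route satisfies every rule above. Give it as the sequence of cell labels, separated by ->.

The budget equals the shortest possible length, so every move has to be on a shortest route through the required cells.
Route from K: 2× left (reaching I), down to N, left to M, up to H — 5 moves in all.
Check: all required cells visited; 5 ≤ 5 moves.

K -> J -> I -> N -> M -> H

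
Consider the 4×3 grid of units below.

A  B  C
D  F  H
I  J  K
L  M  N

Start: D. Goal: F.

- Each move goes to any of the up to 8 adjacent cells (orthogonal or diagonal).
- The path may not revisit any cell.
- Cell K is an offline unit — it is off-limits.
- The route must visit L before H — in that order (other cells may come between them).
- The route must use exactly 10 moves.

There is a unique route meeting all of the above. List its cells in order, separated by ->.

The waypoints must appear in the order L, H, with no cell reused.
Route from D: down 2 to L, right 2 to N, up-left 1 to J, up-right 1 to H, up 1 to C, left 2 to A, down-right 1 to F — 10 moves in all.
Check: order respected (L at step 2, H at step 6); 10 moves as required.

D -> I -> L -> M -> N -> J -> H -> C -> B -> A -> F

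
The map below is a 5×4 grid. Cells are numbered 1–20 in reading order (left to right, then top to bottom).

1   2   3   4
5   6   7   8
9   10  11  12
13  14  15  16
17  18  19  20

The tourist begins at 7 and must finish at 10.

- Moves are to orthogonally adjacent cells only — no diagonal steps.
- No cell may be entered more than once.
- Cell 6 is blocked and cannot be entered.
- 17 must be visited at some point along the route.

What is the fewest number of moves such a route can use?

Any route passes through 17 somewhere between 7 and 10. Summing Manhattan distances along the two legs (7 → 17 → 10) gives a lower bound of 5 + 3 = 8 moves.
A route of 8 moves achieves this: 7 → 11 → 15 → 19 → 18 → 17 → 13 → 9 → 10.
Since 8 matches the lower bound, it is optimal.

8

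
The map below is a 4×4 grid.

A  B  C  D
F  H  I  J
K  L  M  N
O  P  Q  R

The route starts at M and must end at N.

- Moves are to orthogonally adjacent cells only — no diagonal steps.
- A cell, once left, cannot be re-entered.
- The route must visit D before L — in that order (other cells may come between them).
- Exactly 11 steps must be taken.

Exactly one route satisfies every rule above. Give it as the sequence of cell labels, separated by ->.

M -> I -> J -> D -> C -> B -> H -> L -> P -> Q -> R -> N

The waypoints must appear in the order D, L, with no cell reused.
Route from M: up 1 to I, right 1 to J, up 1 to D, left 2 to B, down 3 to P, right 2 to R, up 1 to N — 11 moves in all.
Check: order respected (D at step 3, L at step 7); 11 moves as required.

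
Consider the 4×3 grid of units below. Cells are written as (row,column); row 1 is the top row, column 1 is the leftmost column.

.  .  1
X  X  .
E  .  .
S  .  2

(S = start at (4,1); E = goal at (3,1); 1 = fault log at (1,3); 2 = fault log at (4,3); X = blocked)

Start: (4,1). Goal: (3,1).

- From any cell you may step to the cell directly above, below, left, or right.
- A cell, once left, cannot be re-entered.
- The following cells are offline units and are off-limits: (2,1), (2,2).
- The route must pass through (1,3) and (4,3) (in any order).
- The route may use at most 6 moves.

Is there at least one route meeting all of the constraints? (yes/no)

no

Even ignoring the no-revisit rule, getting from (4,1) to (3,1), taking the cheapest ordering (4,1) → (4,3) → (1,3) → (3,1) needs at least 2 + 3 + 4 = 9 moves (Manhattan distance per leg), which exceeds the 6-move limit.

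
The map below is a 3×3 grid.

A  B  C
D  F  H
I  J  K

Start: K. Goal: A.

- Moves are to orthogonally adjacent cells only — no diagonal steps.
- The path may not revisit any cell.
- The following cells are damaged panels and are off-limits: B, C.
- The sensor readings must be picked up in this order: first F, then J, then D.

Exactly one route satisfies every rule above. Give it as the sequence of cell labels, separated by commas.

K, H, F, J, I, D, A

The waypoints must appear in the order F, J, D, with no cell reused.
Route from K: up 1 to H, left 1 to F, down 1 to J, left 1 to I, up 2 to A — 6 moves in all.
Check: order respected (F at step 2, J at step 3, D at step 5).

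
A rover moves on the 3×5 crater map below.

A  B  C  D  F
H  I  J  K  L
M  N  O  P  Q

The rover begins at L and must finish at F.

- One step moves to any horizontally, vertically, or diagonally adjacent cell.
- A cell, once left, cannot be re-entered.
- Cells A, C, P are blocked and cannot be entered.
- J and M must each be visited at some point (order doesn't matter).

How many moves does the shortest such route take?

Any route passes through J and M in some order between L and F. Summing Chebyshev distances along each leg and taking the cheapest ordering (L → M → J → F) gives a lower bound of 4 + 2 + 2 = 8 moves.
A route of 8 moves achieves this: L → D → J → I → M → N → O → K → F.
Since 8 matches the lower bound, it is optimal.

8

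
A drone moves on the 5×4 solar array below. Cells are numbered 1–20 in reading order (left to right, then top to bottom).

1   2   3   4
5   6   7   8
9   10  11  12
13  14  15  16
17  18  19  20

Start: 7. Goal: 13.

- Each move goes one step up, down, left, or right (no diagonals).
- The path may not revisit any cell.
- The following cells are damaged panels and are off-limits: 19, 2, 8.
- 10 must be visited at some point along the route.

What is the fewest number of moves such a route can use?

Any route passes through 10 somewhere between 7 and 13. Summing Manhattan distances along the two legs (7 → 10 → 13) gives a lower bound of 2 + 2 = 4 moves.
A route of 4 moves achieves this: 7 → 11 → 10 → 14 → 13.
Since 4 matches the lower bound, it is optimal.

4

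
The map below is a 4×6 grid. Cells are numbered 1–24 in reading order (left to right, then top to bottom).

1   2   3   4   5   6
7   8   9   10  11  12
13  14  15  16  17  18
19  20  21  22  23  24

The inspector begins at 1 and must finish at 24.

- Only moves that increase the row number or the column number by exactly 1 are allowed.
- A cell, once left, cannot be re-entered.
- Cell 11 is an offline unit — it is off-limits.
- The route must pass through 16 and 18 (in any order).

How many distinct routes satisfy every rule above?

A right/down-only route from 1 to 24 makes exactly 3 down-moves and 5 right-moves in some order.
With no other constraints that would be C(8,3) = 56 routes.
A monotone route can only reach the required cells in the order 16, 18, so split there and multiply the segment counts (each segment already excludes blocked cells): 1→16: 10; 16→18: 1; 18→24: 1; product = 10.
That gives 10 routes.

10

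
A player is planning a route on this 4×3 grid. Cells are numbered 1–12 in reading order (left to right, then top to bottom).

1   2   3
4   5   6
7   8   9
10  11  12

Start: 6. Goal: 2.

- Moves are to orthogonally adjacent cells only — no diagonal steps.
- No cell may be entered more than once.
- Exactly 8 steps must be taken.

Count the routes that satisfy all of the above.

Need simple routes of exactly 8 moves from 6 to 2 (Manhattan distance 2, so 3 moves are spent on a detour and 3 undoing it).
Branch systematically from the start, pruning whenever the remaining move budget drops below the Manhattan distance to 2 or differs from it in parity. Grouping the completions by first move — via 9: 8; via 5: 1 (no valid completion starts via 3) — and summing: 8 + 1 = 9.
That gives 9 routes.

9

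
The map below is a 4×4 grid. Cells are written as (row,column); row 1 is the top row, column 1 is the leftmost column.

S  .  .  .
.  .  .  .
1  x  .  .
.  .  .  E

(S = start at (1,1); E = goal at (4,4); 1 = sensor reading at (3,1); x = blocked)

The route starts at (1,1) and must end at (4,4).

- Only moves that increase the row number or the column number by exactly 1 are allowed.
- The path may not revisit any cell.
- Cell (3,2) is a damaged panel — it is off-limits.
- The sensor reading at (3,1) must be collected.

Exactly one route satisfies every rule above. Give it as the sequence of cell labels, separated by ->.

Moves only go right or down, so the column and row indices never decrease.
Route from (1,1): 3× down (reaching (4,1)), 3× right (reaching (4,4)) — 6 moves in all.
Check: all required cells visited.

(1,1) -> (2,1) -> (3,1) -> (4,1) -> (4,2) -> (4,3) -> (4,4)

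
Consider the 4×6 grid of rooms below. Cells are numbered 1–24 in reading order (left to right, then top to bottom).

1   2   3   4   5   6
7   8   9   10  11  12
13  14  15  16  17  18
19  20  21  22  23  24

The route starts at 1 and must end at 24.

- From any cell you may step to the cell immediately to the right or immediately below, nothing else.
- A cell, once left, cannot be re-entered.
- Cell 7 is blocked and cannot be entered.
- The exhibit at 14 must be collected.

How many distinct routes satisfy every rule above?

A right/down-only route from 1 to 24 makes exactly 3 down-moves and 5 right-moves in some order.
With no other constraints that would be C(8,3) = 56 routes.
Split at 14 and multiply the segment counts (each segment already excludes blocked cells): 1→14: 1; 14→24: 5; product = 5.
That gives 5 routes.

5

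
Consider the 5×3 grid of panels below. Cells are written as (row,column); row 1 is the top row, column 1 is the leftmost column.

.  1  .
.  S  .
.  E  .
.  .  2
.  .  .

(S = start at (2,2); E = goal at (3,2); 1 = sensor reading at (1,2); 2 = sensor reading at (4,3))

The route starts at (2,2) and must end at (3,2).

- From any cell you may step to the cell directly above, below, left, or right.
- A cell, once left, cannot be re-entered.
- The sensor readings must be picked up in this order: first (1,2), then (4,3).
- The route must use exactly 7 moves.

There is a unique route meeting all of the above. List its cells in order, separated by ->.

(2,2) -> (1,2) -> (1,3) -> (2,3) -> (3,3) -> (4,3) -> (4,2) -> (3,2)

The waypoints must appear in the order (1,2), (4,3), with no cell reused.
Route from (2,2): up 1 to (1,2), right 1 to (1,3), down 3 to (4,3), left 1 to (4,2), up 1 to (3,2) — 7 moves in all.
Check: order respected (1 at step 1, 2 at step 5); 7 moves as required.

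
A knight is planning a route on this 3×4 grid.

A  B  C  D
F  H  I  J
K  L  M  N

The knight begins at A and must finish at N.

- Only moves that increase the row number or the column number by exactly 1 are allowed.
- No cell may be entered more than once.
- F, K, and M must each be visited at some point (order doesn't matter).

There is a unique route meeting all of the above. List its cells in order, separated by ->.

A -> F -> K -> L -> M -> N

Moves only go right or down, so the column and row indices never decrease.
Route from A: down 2 to K, right 3 to N — 5 moves in all.
Check: all required cells visited.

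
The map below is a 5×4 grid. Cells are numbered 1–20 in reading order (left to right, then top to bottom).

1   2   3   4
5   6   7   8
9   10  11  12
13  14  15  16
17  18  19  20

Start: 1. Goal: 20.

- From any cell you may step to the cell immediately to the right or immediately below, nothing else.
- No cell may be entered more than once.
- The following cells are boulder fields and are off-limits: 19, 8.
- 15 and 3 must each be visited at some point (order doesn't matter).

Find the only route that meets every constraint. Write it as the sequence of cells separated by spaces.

Moves only go right or down, so the column and row indices never decrease.
Route from 1: 2× right (reaching 3), 3× down (reaching 15), right to 16, down to 20 — 7 moves in all.
Check: all required cells visited.

1 2 3 7 11 15 16 20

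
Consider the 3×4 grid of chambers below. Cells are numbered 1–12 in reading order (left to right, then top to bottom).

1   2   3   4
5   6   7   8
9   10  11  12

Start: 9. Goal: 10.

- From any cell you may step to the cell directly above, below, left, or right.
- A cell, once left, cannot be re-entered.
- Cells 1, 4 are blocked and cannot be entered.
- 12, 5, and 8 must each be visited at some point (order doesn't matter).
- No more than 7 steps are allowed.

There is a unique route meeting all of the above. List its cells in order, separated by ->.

9 -> 5 -> 6 -> 7 -> 8 -> 12 -> 11 -> 10

The 7-move cap with required stops at 12, 5, 8 leaves no slack for detours.
Route from 9: up 1 to 5, right 3 to 8, down 1 to 12, left 2 to 10 — 7 moves in all.
Check: all required cells visited; 7 ≤ 7 moves.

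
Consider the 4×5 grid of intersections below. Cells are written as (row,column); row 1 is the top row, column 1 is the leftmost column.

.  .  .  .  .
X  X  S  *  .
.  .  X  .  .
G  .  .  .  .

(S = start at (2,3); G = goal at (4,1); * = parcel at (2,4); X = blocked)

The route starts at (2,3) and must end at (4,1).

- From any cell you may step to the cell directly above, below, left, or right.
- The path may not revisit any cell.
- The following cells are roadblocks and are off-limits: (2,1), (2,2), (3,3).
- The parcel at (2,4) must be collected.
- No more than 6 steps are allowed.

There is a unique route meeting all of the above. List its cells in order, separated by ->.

Any route must reach (2,4) and still end at (4,1) within 6 moves, so the order of the required stops is forced.
Route from (2,3): right 1 to (2,4), down 2 to (4,4), left 3 to (4,1) — 6 moves in all.
Check: all required cells visited; 6 ≤ 6 moves.

(2,3) -> (2,4) -> (3,4) -> (4,4) -> (4,3) -> (4,2) -> (4,1)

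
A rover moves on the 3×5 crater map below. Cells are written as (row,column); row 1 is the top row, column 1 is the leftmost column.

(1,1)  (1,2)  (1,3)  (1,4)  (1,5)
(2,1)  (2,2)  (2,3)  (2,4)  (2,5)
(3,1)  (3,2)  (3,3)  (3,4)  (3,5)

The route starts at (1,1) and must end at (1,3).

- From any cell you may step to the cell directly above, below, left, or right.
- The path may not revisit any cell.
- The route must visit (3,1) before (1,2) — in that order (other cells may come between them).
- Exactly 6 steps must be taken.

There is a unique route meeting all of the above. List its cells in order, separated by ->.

(1,1) -> (2,1) -> (3,1) -> (3,2) -> (2,2) -> (1,2) -> (1,3)

The waypoints must appear in the order (3,1), (1,2), with no cell reused.
Route from (1,1): 2× down (reaching (3,1)), right to (3,2), 2× up (reaching (1,2)), right to (1,3) — 6 moves in all.
Check: order respected ((3,1) at step 2, (1,2) at step 5); 6 moves as required.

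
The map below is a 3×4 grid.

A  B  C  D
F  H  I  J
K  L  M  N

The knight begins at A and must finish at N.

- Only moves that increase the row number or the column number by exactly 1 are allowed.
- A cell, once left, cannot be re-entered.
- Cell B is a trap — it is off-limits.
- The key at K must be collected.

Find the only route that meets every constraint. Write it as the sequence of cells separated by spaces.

A F K L M N

Moves only go right or down, so the column and row indices never decrease.
Route from A: down 2 to K, right 3 to N — 5 moves in all.
Check: all required cells visited.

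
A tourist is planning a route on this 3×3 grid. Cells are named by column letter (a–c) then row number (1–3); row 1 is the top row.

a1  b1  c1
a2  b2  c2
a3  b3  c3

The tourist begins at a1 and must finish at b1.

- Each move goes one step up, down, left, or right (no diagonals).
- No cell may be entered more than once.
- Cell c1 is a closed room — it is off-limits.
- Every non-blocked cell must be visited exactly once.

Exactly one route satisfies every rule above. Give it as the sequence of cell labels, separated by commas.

Need to visit all 8 open cells exactly once, starting at a1 and ending at b1.
Cell c2 has only two open neighbours (c3 and b2), so the path must pass straight through it: one of those is the cell it's entered from and the other is where it exits.
Route from a1: 2× down (reaching a3), 2× right (reaching c3), up to c2, left to b2, up to b1 — 7 moves in all.
Check: all 8 open cells covered.

a1, a2, a3, b3, c3, c2, b2, b1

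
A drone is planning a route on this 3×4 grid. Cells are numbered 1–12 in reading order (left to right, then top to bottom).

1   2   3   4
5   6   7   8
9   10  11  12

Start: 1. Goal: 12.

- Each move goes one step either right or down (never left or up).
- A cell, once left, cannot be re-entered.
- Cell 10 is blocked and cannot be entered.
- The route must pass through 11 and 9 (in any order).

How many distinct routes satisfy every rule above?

0

A right/down-only route from 1 to 12 makes exactly 2 down-moves and 3 right-moves in some order.
With no other constraints that would be C(5,2) = 10 routes.
A monotone route can only reach the required cells in the order 9, 11, so split there and multiply the segment counts (each segment already excludes blocked cells): 1→9: 1; 9→11: 0; 11→12: 1; product = 0.
No route satisfies every constraint, so the count is 0.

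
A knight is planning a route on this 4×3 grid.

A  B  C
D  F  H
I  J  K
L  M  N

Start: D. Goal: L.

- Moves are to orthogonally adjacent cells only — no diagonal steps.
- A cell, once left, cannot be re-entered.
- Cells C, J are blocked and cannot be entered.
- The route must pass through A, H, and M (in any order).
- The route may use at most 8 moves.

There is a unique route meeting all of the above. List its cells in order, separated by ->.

D -> A -> B -> F -> H -> K -> N -> M -> L

The 8-move cap with required stops at A, H, M leaves no slack for detours.
Route from D: up 1 to A, right 1 to B, down 1 to F, right 1 to H, down 2 to N, left 2 to L — 8 moves in all.
Check: all required cells visited; 8 ≤ 8 moves.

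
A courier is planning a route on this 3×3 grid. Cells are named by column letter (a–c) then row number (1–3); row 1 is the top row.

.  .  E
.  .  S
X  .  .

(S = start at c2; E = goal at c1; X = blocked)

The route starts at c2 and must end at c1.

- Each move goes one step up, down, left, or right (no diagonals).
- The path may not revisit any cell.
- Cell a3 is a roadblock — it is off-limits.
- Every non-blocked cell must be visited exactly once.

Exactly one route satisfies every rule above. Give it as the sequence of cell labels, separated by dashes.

c2 - c3 - b3 - b2 - a2 - a1 - b1 - c1

Need to visit all 8 open cells exactly once, starting at c2 and ending at c1.
Cell a2 has only two open neighbours (a1 and b2), so the path must pass straight through it: one of those is the cell it's entered from and the other is where it exits.
Route from c2: down to c3, left to b3, up to b2, left to a2, up to a1, 2× right (reaching c1) — 7 moves in all.
Check: all 8 open cells covered.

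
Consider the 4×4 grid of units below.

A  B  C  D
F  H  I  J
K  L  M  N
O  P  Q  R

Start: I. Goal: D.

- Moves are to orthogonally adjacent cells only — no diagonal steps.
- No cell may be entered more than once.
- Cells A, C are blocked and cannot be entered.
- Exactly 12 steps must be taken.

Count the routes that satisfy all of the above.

Need simple routes of exactly 12 moves from I to D (Manhattan distance 2, so 5 moves are spent on a detour and 5 undoing it).
Enumerating: I M L H F K O P Q R N J D | I H F K O P L M Q R N J D.
That gives 2 routes.

2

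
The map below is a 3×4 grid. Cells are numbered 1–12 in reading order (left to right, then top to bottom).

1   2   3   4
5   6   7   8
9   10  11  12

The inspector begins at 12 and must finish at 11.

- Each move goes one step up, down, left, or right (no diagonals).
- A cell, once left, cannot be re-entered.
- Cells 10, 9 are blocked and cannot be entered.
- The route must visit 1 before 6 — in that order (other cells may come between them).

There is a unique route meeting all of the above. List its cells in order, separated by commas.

The waypoints must appear in the order 1, 6, with no cell reused.
Route from 12: up 2 to 4, left 3 to 1, down 1 to 5, right 2 to 7, down 1 to 11 — 9 moves in all.
Check: order respected (1 at step 5, 6 at step 7).

12, 8, 4, 3, 2, 1, 5, 6, 7, 11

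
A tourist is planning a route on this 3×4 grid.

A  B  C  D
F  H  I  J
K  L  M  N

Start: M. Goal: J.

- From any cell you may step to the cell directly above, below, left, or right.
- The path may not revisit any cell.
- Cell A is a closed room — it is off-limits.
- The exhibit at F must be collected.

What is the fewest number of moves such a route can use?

Any route passes through F somewhere between M and J. Summing Manhattan distances along the two legs (M → F → J) gives a lower bound of 3 + 3 = 6 moves.
A route of 6 moves achieves this: M → L → K → F → H → I → J.
Since 6 matches the lower bound, it is optimal.

6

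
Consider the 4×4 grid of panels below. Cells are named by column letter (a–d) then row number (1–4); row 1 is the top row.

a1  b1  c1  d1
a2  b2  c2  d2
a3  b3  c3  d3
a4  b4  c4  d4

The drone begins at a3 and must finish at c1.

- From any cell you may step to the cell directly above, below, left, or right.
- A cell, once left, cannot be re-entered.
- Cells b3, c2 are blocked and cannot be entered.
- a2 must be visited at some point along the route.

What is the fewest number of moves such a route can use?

4

Any route passes through a2 somewhere between a3 and c1. Summing Manhattan distances along the two legs (a3 → a2 → c1) gives a lower bound of 1 + 3 = 4 moves.
A route of 4 moves achieves this: a3 → a2 → a1 → b1 → c1.
Since 4 matches the lower bound, it is optimal.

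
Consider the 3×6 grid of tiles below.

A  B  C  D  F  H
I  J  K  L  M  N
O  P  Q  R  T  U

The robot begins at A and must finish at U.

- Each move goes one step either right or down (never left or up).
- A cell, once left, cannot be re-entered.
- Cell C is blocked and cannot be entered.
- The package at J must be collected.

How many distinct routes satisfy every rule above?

10

A right/down-only route from A to U makes exactly 2 down-moves and 5 right-moves in some order.
With no other constraints that would be C(7,2) = 21 routes.
Split at J and multiply the segment counts (each segment already excludes blocked cells): A→J: 2; J→U: 5; product = 10.
That gives 10 routes.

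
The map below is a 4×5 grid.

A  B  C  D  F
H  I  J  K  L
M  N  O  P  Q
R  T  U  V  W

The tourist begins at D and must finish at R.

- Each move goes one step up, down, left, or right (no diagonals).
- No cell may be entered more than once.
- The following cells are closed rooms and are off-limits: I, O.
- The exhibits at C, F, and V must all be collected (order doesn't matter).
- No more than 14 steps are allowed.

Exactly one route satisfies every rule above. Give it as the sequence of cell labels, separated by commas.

D, F, L, Q, W, V, P, K, J, C, B, A, H, M, R

The budget equals the shortest possible length, so every move has to be on a shortest route through the required cells.
Route from D: right to F, 3× down (reaching W), left to V, 2× up (reaching K), left to J, up to C, 2× left (reaching A), 3× down (reaching R) — 14 moves in all.
Check: all required cells visited; 14 ≤ 14 moves.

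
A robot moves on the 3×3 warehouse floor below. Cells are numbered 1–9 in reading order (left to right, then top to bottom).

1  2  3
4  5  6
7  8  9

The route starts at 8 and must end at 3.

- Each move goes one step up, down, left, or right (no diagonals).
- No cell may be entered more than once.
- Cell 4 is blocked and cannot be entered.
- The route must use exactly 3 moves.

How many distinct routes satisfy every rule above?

Need simple routes of exactly 3 moves from 8 to 3 (Manhattan distance 3, so 0 moves are spent on a detour and 0 undoing it).
Enumerating: 8 5 2 3 | 8 5 6 3 | 8 9 6 3.
That gives 3 routes.

3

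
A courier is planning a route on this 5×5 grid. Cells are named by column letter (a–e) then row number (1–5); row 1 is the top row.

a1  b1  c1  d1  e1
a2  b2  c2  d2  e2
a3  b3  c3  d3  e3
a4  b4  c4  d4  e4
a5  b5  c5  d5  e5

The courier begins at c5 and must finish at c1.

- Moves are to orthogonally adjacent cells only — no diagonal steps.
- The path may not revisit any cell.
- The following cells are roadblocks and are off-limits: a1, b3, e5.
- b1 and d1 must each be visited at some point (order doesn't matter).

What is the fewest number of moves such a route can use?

12

Any route passes through b1 and d1 in some order between c5 and c1. Summing Manhattan distances along each leg and taking the cheapest ordering (c5 → d1 → b1 → c1) gives a lower bound of 5 + 2 + 1 = 8 moves.
The shortest route satisfying every rule uses 12 moves: c5 → c4 → c3 → d3 → e3 → e2 → e1 → d1 → d2 → c2 → b2 → b1 → c1.
The no-revisit rule (legs can't share cells) pushes the minimum above the 8-move bound; an exhaustive check rules out every length from 8 to 11 (on a 4-connected grid the length of any start-to-goal walk has the same parity as the Manhattan bound, so only lengths 8, 10, 12, … need checking), leaving 12 as the minimum.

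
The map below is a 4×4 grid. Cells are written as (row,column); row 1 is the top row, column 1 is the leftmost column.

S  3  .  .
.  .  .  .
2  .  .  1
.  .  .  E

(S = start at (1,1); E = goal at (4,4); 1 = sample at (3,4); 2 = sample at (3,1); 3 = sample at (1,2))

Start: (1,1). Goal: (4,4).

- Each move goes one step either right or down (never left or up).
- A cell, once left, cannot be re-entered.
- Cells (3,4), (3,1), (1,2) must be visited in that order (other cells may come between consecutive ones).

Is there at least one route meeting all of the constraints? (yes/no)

no

(3,1) lies to the left of (3,4), so going from (3,4) to (3,1) would need a leftward move — but moves only go right/down, so (3,4) cannot be visited before (3,1).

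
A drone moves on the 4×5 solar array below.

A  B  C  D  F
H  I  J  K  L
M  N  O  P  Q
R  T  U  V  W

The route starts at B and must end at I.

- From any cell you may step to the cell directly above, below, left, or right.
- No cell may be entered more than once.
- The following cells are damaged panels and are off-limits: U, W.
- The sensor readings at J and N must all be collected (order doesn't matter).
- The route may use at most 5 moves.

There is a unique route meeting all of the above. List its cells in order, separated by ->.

Any route must reach J and N and still end at I within 5 moves, so the order of the required stops is forced.
Route from B: right 1 to C, down 2 to O, left 1 to N, up 1 to I — 5 moves in all.
Check: all required cells visited; 5 ≤ 5 moves.

B -> C -> J -> O -> N -> I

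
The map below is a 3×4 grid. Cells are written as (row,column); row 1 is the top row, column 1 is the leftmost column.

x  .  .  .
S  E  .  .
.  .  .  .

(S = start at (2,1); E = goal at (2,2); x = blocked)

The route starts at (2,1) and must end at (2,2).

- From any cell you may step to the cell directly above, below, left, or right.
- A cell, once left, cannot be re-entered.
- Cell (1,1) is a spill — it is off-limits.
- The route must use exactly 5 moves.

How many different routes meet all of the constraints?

Need simple routes of exactly 5 moves from (2,1) to (2,2) (Manhattan distance 1, so 2 moves are spent on a detour and 2 undoing it).
Enumerating: (2,1) (3,1) (3,2) (3,3) (2,3) (2,2).
That gives 1 route.

1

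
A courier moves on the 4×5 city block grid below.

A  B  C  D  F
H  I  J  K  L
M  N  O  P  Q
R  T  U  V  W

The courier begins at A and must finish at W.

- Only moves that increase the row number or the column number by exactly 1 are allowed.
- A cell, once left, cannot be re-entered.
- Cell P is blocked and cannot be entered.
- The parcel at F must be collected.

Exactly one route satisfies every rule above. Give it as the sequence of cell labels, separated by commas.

A, B, C, D, F, L, Q, W

Moves only go right or down, so the column and row indices never decrease.
Route from A: 4× right (reaching F), 3× down (reaching W) — 7 moves in all.
Check: all required cells visited.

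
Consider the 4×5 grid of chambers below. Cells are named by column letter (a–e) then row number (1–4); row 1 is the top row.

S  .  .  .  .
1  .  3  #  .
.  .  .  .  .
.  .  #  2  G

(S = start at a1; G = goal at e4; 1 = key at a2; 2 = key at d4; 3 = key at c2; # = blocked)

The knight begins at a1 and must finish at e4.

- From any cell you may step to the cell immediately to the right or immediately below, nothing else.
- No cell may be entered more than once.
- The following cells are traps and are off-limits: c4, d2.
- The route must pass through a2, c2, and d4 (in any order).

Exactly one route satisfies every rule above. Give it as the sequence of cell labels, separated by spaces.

Moves only go right or down, so the column and row indices never decrease.
Route from a1: down 1 to a2, right 2 to c2, down 1 to c3, right 1 to d3, down 1 to d4, right 1 to e4 — 7 moves in all.
Check: all required cells visited.

a1 a2 b2 c2 c3 d3 d4 e4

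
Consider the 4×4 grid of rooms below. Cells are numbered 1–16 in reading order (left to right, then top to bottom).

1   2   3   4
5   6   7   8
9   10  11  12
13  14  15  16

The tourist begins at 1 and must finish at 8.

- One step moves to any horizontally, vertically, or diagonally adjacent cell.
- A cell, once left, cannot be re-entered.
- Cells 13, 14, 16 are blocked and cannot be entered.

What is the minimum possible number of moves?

3

With diagonal moves allowed, the Chebyshev distance max(|Δrow|,|Δcol|) from 1 to 8 is 3, so at least 3 moves are needed.
A route of 3 moves achieves this: 1 → 2 → 3 → 8.
Since 3 matches the lower bound, it is optimal.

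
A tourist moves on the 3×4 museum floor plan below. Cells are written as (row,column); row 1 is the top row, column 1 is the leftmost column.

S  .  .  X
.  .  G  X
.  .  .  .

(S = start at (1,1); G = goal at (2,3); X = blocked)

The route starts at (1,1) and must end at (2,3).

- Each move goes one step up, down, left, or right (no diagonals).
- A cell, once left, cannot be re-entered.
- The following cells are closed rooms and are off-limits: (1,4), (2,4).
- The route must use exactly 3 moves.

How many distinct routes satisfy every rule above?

3

Need simple routes of exactly 3 moves from (1,1) to (2,3) (Manhattan distance 3, so 0 moves are spent on a detour and 0 undoing it).
Enumerating: (1,1) (2,1) (2,2) (2,3) | (1,1) (1,2) (2,2) (2,3) | (1,1) (1,2) (1,3) (2,3).
That gives 3 routes.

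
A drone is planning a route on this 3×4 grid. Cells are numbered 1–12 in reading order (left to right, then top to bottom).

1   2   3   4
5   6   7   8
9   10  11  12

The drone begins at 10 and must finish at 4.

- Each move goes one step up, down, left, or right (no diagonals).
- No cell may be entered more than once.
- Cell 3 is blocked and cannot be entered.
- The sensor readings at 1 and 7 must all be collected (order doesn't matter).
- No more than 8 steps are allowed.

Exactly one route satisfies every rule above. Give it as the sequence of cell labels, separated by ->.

Any route must reach 1 and 7 and still end at 4 within 8 moves, so the order of the required stops is forced.
Route from 10: left 1 to 9, up 2 to 1, right 1 to 2, down 1 to 6, right 2 to 8, up 1 to 4 — 8 moves in all.
Check: all required cells visited; 8 ≤ 8 moves.

10 -> 9 -> 5 -> 1 -> 2 -> 6 -> 7 -> 8 -> 4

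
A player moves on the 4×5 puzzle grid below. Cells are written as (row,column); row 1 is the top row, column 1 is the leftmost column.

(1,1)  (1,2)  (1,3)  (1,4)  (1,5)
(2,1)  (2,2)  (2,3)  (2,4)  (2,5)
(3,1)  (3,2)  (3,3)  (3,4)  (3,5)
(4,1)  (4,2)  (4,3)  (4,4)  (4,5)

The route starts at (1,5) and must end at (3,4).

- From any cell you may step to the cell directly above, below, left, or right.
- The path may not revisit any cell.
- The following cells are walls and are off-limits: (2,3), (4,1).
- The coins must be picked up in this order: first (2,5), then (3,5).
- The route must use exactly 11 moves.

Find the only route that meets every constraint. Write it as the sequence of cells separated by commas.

The waypoints must appear in the order (2,5), (3,5), with no cell reused.
Route from (1,5): left 1 to (1,4), down 1 to (2,4), right 1 to (2,5), down 2 to (4,5), left 3 to (4,2), up 1 to (3,2), right 2 to (3,4) — 11 moves in all.
Check: order respected ((2,5) at step 3, (3,5) at step 4); 11 moves as required.

(1,5), (1,4), (2,4), (2,5), (3,5), (4,5), (4,4), (4,3), (4,2), (3,2), (3,3), (3,4)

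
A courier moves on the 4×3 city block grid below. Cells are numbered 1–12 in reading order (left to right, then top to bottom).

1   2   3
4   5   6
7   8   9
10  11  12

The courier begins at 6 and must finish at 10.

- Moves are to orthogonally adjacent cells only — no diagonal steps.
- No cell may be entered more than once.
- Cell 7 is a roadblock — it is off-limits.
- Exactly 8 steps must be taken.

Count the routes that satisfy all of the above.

2

Need simple routes of exactly 8 moves from 6 to 10 (Manhattan distance 4, so 2 moves are spent on a detour and 2 undoing it).
Enumerating: 6 3 2 5 8 9 12 11 10 | 6 3 2 1 4 5 8 11 10.
That gives 2 routes.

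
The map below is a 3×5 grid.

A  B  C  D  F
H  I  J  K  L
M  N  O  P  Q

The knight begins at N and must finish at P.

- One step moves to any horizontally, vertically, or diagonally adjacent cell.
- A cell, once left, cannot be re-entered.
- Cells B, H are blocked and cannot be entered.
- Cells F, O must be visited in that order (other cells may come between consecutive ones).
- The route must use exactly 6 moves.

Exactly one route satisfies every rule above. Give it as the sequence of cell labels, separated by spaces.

N J D F K O P

The waypoints must appear in the order F, O, with no cell reused.
Route from N: 2× up-right (reaching D), right to F, 2× down-left (reaching O), right to P — 6 moves in all.
Check: order respected (F at step 3, O at step 5); 6 moves as required.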